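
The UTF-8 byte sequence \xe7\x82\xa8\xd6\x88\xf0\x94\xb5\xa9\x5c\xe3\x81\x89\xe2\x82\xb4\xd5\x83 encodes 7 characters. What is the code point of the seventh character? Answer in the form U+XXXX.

Offset 0: leading byte 0xE7 = 11100111 → 3-byte char #1 = E7 82 A8.
Offset 3: leading byte 0xD6 = 11010110 → 2-byte char #2 = D6 88.
Offset 5: leading byte 0xF0 = 11110000 → 4-byte char #3 = F0 94 B5 A9.
Offset 9: leading byte 0x5C = 01011100 → 1-byte char #4 = 5C.
Offset 10: leading byte 0xE3 = 11100011 → 3-byte char #5 = E3 81 89.
Offset 13: leading byte 0xE2 = 11100010 → 3-byte char #6 = E2 82 B4.
Offset 16: leading byte 0xD5 = 11010101 → 2-byte char #7 = D5 83.
Leading byte 0xD5 = 11010101 matches 110xxxxx → 2-byte sequence.
Byte 1: 0xD5 = 11010101, payload 10101 (5 bits).
Byte 2: 0x83 = 10000011 (10xxxxxx ✓), payload 000011.
Concatenate: 10101000011 = 0x543 (11 bits → U+0543).

U+0543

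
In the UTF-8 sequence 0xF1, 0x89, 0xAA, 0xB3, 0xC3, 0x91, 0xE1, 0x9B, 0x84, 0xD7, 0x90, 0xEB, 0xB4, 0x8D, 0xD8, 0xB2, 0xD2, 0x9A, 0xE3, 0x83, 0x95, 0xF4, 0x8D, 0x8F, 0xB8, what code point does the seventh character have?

U+049A

Offset 0: leading byte 0xF1 = 11110001 → 4-byte char #1 = F1 89 AA B3.
Offset 4: leading byte 0xC3 = 11000011 → 2-byte char #2 = C3 91.
Offset 6: leading byte 0xE1 = 11100001 → 3-byte char #3 = E1 9B 84.
Offset 9: leading byte 0xD7 = 11010111 → 2-byte char #4 = D7 90.
Offset 11: leading byte 0xEB = 11101011 → 3-byte char #5 = EB B4 8D.
Offset 14: leading byte 0xD8 = 11011000 → 2-byte char #6 = D8 B2.
Offset 16: leading byte 0xD2 = 11010010 → 2-byte char #7 = D2 9A.
Leading byte 0xD2 = 11010010 matches 110xxxxx → 2-byte sequence.
Byte 1: 0xD2 = 11010010, payload 10010 (5 bits).
Byte 2: 0x9A = 10011010 (10xxxxxx ✓), payload 011010.
Concatenate: 10010011010 = 0x49A (11 bits → U+049A).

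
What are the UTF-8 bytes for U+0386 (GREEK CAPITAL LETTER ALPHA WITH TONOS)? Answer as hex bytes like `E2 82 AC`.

CE 86

U+0386 = 0x386 = 902 decimal. In range U+0080–U+07FF → 2-byte form: 110xxxxx 10xxxxxx.
Binary (11 bits): 01110000110.
Split 5+6: 01110 | 000110.
Byte 1: 11001110 = 0xCE.
Byte 2: 10000110 = 0x86.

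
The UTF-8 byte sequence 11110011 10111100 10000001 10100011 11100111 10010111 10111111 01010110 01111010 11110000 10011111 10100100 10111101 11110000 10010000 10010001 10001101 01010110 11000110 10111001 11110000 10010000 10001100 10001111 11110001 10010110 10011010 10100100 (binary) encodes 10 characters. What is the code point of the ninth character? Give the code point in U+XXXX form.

U+1030F

Offset 0: leading byte 0xF3 = 11110011 → 4-byte char #1 = F3 BC 81 A3.
Offset 4: leading byte 0xE7 = 11100111 → 3-byte char #2 = E7 97 BF.
Offset 7: leading byte 0x56 = 01010110 → 1-byte char #3 = 56.
Offset 8: leading byte 0x7A = 01111010 → 1-byte char #4 = 7A.
Offset 9: leading byte 0xF0 = 11110000 → 4-byte char #5 = F0 9F A4 BD.
Offset 13: leading byte 0xF0 = 11110000 → 4-byte char #6 = F0 90 91 8D.
Offset 17: leading byte 0x56 = 01010110 → 1-byte char #7 = 56.
Offset 18: leading byte 0xC6 = 11000110 → 2-byte char #8 = C6 B9.
Offset 20: leading byte 0xF0 = 11110000 → 4-byte char #9 = F0 90 8C 8F.
Leading byte 0xF0 = 11110000 matches 11110xxx → 4-byte sequence.
Byte 1: 0xF0 = 11110000, payload 000 (3 bits).
Byte 2: 0x90 = 10010000 (10xxxxxx ✓), payload 010000.
Byte 3: 0x8C = 10001100 (10xxxxxx ✓), payload 001100.
Byte 4: 0x8F = 10001111 (10xxxxxx ✓), payload 001111.
Concatenate: 000010000001100001111 = 0x1030F (21 bits → U+1030F).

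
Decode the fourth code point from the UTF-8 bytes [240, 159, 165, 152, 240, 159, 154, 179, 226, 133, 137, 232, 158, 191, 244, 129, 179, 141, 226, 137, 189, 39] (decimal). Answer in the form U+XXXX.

Offset 0: leading byte 0xF0 = 11110000 → 4-byte char #1 = F0 9F A5 98.
Offset 4: leading byte 0xF0 = 11110000 → 4-byte char #2 = F0 9F 9A B3.
Offset 8: leading byte 0xE2 = 11100010 → 3-byte char #3 = E2 85 89.
Offset 11: leading byte 0xE8 = 11101000 → 3-byte char #4 = E8 9E BF.
Leading byte 0xE8 = 11101000 matches 1110xxxx → 3-byte sequence.
Byte 1: 0xE8 = 11101000, payload 1000 (4 bits).
Byte 2: 0x9E = 10011110 (10xxxxxx ✓), payload 011110.
Byte 3: 0xBF = 10111111 (10xxxxxx ✓), payload 111111.
Concatenate: 1000011110111111 = 0x87BF (16 bits → U+87BF).

U+87BF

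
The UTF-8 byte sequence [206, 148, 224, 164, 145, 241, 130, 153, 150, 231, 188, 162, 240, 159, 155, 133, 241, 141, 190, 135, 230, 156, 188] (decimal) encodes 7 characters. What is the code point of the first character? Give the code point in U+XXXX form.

Offset 0: leading byte 0xCE = 11001110 → 2-byte char #1 = CE 94.
Leading byte 0xCE = 11001110 matches 110xxxxx → 2-byte sequence.
Byte 1: 0xCE = 11001110, payload 01110 (5 bits).
Byte 2: 0x94 = 10010100 (10xxxxxx ✓), payload 010100.
Concatenate: 01110010100 = 0x394 (11 bits → U+0394).

U+0394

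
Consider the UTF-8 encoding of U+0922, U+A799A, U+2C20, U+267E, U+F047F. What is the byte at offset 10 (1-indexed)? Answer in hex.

1-indexed offset 10 is 0-indexed offset 9.
U+0922 → 3-byte form E0 A4 A2 at offsets 0–2.
U+A799A → 4-byte form F2 A7 A6 9A at offsets 3–6.
U+2C20 → 3-byte form E2 B0 A0 at offsets 7–9.
Offset 9 falls in char 3's range; it's byte 3 of E2 B0 A0 = 0xA0.

0xA0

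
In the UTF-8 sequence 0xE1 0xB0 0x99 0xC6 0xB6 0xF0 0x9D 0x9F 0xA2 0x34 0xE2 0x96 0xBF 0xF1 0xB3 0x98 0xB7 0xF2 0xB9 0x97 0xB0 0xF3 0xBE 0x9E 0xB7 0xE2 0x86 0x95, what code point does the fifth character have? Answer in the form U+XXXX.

U+25BF

Offset 0: leading byte 0xE1 = 11100001 → 3-byte char #1 = E1 B0 99.
Offset 3: leading byte 0xC6 = 11000110 → 2-byte char #2 = C6 B6.
Offset 5: leading byte 0xF0 = 11110000 → 4-byte char #3 = F0 9D 9F A2.
Offset 9: leading byte 0x34 = 00110100 → 1-byte char #4 = 34.
Offset 10: leading byte 0xE2 = 11100010 → 3-byte char #5 = E2 96 BF.
Leading byte 0xE2 = 11100010 matches 1110xxxx → 3-byte sequence.
Byte 1: 0xE2 = 11100010, payload 0010 (4 bits).
Byte 2: 0x96 = 10010110 (10xxxxxx ✓), payload 010110.
Byte 3: 0xBF = 10111111 (10xxxxxx ✓), payload 111111.
Concatenate: 0010010110111111 = 0x25BF (16 bits → U+25BF).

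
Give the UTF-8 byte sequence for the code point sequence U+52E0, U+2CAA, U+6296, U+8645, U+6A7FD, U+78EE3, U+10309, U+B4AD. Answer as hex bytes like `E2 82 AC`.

U+52E0: 3-byte form → E5 8B A0.
U+2CAA: 3-byte form → E2 B2 AA.
U+6296: 3-byte form → E6 8A 96.
U+8645: 3-byte form → E8 99 85.
U+6A7FD: 4-byte form → F1 AA 9F BD.
U+78EE3: 4-byte form → F1 B8 BB A3.
U+10309: 4-byte form → F0 90 8C 89.
U+B4AD: 3-byte form → EB 92 AD.
Concatenated (27 bytes): E5 8B A0 E2 B2 AA E6 8A 96 E8 99 85 F1 AA 9F BD F1 B8 BB A3 F0 90 8C 89 EB 92 AD.

E5 8B A0 E2 B2 AA E6 8A 96 E8 99 85 F1 AA 9F BD F1 B8 BB A3 F0 90 8C 89 EB 92 AD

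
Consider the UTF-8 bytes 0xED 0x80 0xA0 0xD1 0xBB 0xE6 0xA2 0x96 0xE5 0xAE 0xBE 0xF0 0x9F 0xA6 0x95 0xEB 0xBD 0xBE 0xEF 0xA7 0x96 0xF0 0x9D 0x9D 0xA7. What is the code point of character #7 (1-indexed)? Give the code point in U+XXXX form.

U+F9D6

Offset 0: leading byte 0xED = 11101101 → 3-byte char #1 = ED 80 A0.
Offset 3: leading byte 0xD1 = 11010001 → 2-byte char #2 = D1 BB.
Offset 5: leading byte 0xE6 = 11100110 → 3-byte char #3 = E6 A2 96.
Offset 8: leading byte 0xE5 = 11100101 → 3-byte char #4 = E5 AE BE.
Offset 11: leading byte 0xF0 = 11110000 → 4-byte char #5 = F0 9F A6 95.
Offset 15: leading byte 0xEB = 11101011 → 3-byte char #6 = EB BD BE.
Offset 18: leading byte 0xEF = 11101111 → 3-byte char #7 = EF A7 96.
Leading byte 0xEF = 11101111 matches 1110xxxx → 3-byte sequence.
Byte 1: 0xEF = 11101111, payload 1111 (4 bits).
Byte 2: 0xA7 = 10100111 (10xxxxxx ✓), payload 100111.
Byte 3: 0x96 = 10010110 (10xxxxxx ✓), payload 010110.
Concatenate: 1111100111010110 = 0xF9D6 (16 bits → U+F9D6).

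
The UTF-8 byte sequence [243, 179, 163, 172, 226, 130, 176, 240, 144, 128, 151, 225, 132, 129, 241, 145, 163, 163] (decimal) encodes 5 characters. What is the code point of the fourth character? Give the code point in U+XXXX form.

Offset 0: leading byte 0xF3 = 11110011 → 4-byte char #1 = F3 B3 A3 AC.
Offset 4: leading byte 0xE2 = 11100010 → 3-byte char #2 = E2 82 B0.
Offset 7: leading byte 0xF0 = 11110000 → 4-byte char #3 = F0 90 80 97.
Offset 11: leading byte 0xE1 = 11100001 → 3-byte char #4 = E1 84 81.
Leading byte 0xE1 = 11100001 matches 1110xxxx → 3-byte sequence.
Byte 1: 0xE1 = 11100001, payload 0001 (4 bits).
Byte 2: 0x84 = 10000100 (10xxxxxx ✓), payload 000100.
Byte 3: 0x81 = 10000001 (10xxxxxx ✓), payload 000001.
Concatenate: 0001000100000001 = 0x1101 (16 bits → U+1101).

U+1101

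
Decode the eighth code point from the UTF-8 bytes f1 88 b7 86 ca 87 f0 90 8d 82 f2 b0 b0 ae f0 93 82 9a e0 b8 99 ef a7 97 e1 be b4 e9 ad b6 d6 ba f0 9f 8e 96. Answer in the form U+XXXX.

U+1FB4

Offset 0: leading byte 0xF1 = 11110001 → 4-byte char #1 = F1 88 B7 86.
Offset 4: leading byte 0xCA = 11001010 → 2-byte char #2 = CA 87.
Offset 6: leading byte 0xF0 = 11110000 → 4-byte char #3 = F0 90 8D 82.
Offset 10: leading byte 0xF2 = 11110010 → 4-byte char #4 = F2 B0 B0 AE.
Offset 14: leading byte 0xF0 = 11110000 → 4-byte char #5 = F0 93 82 9A.
Offset 18: leading byte 0xE0 = 11100000 → 3-byte char #6 = E0 B8 99.
Offset 21: leading byte 0xEF = 11101111 → 3-byte char #7 = EF A7 97.
Offset 24: leading byte 0xE1 = 11100001 → 3-byte char #8 = E1 BE B4.
Leading byte 0xE1 = 11100001 matches 1110xxxx → 3-byte sequence.
Byte 1: 0xE1 = 11100001, payload 0001 (4 bits).
Byte 2: 0xBE = 10111110 (10xxxxxx ✓), payload 111110.
Byte 3: 0xB4 = 10110100 (10xxxxxx ✓), payload 110100.
Concatenate: 0001111110110100 = 0x1FB4 (16 bits → U+1FB4).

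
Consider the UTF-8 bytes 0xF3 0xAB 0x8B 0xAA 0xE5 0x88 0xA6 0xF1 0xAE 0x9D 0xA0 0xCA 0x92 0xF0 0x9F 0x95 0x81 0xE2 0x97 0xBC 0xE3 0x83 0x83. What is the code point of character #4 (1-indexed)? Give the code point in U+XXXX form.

Offset 0: leading byte 0xF3 = 11110011 → 4-byte char #1 = F3 AB 8B AA.
Offset 4: leading byte 0xE5 = 11100101 → 3-byte char #2 = E5 88 A6.
Offset 7: leading byte 0xF1 = 11110001 → 4-byte char #3 = F1 AE 9D A0.
Offset 11: leading byte 0xCA = 11001010 → 2-byte char #4 = CA 92.
Leading byte 0xCA = 11001010 matches 110xxxxx → 2-byte sequence.
Byte 1: 0xCA = 11001010, payload 01010 (5 bits).
Byte 2: 0x92 = 10010010 (10xxxxxx ✓), payload 010010.
Concatenate: 01010010010 = 0x292 (11 bits → U+0292).

U+0292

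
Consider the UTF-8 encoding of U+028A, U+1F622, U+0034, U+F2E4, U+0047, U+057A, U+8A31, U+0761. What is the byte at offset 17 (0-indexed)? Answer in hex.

0xA1

U+028A → 2-byte form CA 8A at offsets 0–1.
U+1F622 → 4-byte form F0 9F 98 A2 at offsets 2–5.
U+0034 → 1-byte form 34 at offsets 6–6.
U+F2E4 → 3-byte form EF 8B A4 at offsets 7–9.
U+0047 → 1-byte form 47 at offsets 10–10.
U+057A → 2-byte form D5 BA at offsets 11–12.
U+8A31 → 3-byte form E8 A8 B1 at offsets 13–15.
U+0761 → 2-byte form DD A1 at offsets 16–17.
Offset 17 falls in char 8's range; it's byte 2 of DD A1 = 0xA1.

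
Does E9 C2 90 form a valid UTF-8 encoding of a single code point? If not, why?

invalid (non-continuation byte where continuation expected)

Leading byte 0xE9 = 11101001 → 3-byte form.
Byte 2 is 0xC2 = 11000010, which is not 10xxxxxx — expected a continuation byte.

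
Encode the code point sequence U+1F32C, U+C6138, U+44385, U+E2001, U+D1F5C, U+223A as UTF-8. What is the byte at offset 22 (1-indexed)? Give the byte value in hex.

0x88

1-indexed offset 22 is 0-indexed offset 21.
U+1F32C → 4-byte form F0 9F 8C AC at offsets 0–3.
U+C6138 → 4-byte form F3 86 84 B8 at offsets 4–7.
U+44385 → 4-byte form F1 84 8E 85 at offsets 8–11.
U+E2001 → 4-byte form F3 A2 80 81 at offsets 12–15.
U+D1F5C → 4-byte form F3 91 BD 9C at offsets 16–19.
U+223A → 3-byte form E2 88 BA at offsets 20–22.
Offset 21 falls in char 6's range; it's byte 2 of E2 88 BA = 0x88.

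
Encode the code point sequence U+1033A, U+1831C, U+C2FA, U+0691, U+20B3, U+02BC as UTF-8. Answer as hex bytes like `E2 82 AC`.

F0 90 8C BA F0 98 8C 9C EC 8B BA DA 91 E2 82 B3 CA BC

U+1033A: 4-byte form → F0 90 8C BA.
U+1831C: 4-byte form → F0 98 8C 9C.
U+C2FA: 3-byte form → EC 8B BA.
U+0691: 2-byte form → DA 91.
U+20B3: 3-byte form → E2 82 B3.
U+02BC: 2-byte form → CA BC.
Concatenated (18 bytes): F0 90 8C BA F0 98 8C 9C EC 8B BA DA 91 E2 82 B3 CA BC.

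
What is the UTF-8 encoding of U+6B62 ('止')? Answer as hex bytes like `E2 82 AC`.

U+6B62 = 0x6B62 = 27490 decimal. In range U+0800–U+FFFF → 3-byte form: 1110xxxx 10xxxxxx 10xxxxxx.
Binary (16 bits): 0110101101100010.
Split 4+6+6: 0110 | 101101 | 100010.
Byte 1: 11100110 = 0xE6.
Byte 2: 10101101 = 0xAD.
Byte 3: 10100010 = 0xA2.

E6 AD A2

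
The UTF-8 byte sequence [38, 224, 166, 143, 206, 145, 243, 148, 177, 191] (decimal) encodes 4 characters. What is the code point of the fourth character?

U+D4C7F

Offset 0: leading byte 0x26 = 00100110 → 1-byte char #1 = 26.
Offset 1: leading byte 0xE0 = 11100000 → 3-byte char #2 = E0 A6 8F.
Offset 4: leading byte 0xCE = 11001110 → 2-byte char #3 = CE 91.
Offset 6: leading byte 0xF3 = 11110011 → 4-byte char #4 = F3 94 B1 BF.
Leading byte 0xF3 = 11110011 matches 11110xxx → 4-byte sequence.
Byte 1: 0xF3 = 11110011, payload 011 (3 bits).
Byte 2: 0x94 = 10010100 (10xxxxxx ✓), payload 010100.
Byte 3: 0xB1 = 10110001 (10xxxxxx ✓), payload 110001.
Byte 4: 0xBF = 10111111 (10xxxxxx ✓), payload 111111.
Concatenate: 011010100110001111111 = 0xD4C7F (21 bits → U+D4C7F).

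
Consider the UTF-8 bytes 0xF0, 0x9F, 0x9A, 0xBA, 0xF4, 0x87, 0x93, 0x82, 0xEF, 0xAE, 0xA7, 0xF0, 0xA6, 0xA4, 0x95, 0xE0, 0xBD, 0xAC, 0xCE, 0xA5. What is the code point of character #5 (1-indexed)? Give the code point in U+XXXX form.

Offset 0: leading byte 0xF0 = 11110000 → 4-byte char #1 = F0 9F 9A BA.
Offset 4: leading byte 0xF4 = 11110100 → 4-byte char #2 = F4 87 93 82.
Offset 8: leading byte 0xEF = 11101111 → 3-byte char #3 = EF AE A7.
Offset 11: leading byte 0xF0 = 11110000 → 4-byte char #4 = F0 A6 A4 95.
Offset 15: leading byte 0xE0 = 11100000 → 3-byte char #5 = E0 BD AC.
Leading byte 0xE0 = 11100000 matches 1110xxxx → 3-byte sequence.
Byte 1: 0xE0 = 11100000, payload 0000 (4 bits).
Byte 2: 0xBD = 10111101 (10xxxxxx ✓), payload 111101.
Byte 3: 0xAC = 10101100 (10xxxxxx ✓), payload 101100.
Concatenate: 0000111101101100 = 0xF6C (16 bits → U+0F6C).

U+0F6C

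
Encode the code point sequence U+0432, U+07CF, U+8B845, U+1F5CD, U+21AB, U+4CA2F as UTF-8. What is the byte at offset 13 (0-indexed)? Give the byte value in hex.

0x86

U+0432 → 2-byte form D0 B2 at offsets 0–1.
U+07CF → 2-byte form DF 8F at offsets 2–3.
U+8B845 → 4-byte form F2 8B A1 85 at offsets 4–7.
U+1F5CD → 4-byte form F0 9F 97 8D at offsets 8–11.
U+21AB → 3-byte form E2 86 AB at offsets 12–14.
Offset 13 falls in char 5's range; it's byte 2 of E2 86 AB = 0x86.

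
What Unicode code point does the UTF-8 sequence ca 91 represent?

U+0291

Leading byte 0xCA = 11001010 matches 110xxxxx → 2-byte sequence.
Byte 1: 0xCA = 11001010, payload 01010 (5 bits).
Byte 2: 0x91 = 10010001 (10xxxxxx ✓), payload 010001.
Concatenate: 01010010001 = 0x291 (11 bits → U+0291).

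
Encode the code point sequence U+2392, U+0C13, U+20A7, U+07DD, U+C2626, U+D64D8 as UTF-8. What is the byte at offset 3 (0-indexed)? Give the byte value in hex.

U+2392 → 3-byte form E2 8E 92 at offsets 0–2.
U+0C13 → 3-byte form E0 B0 93 at offsets 3–5.
Offset 3 falls in char 2's range; it's byte 1 of E0 B0 93 = 0xE0.

0xE0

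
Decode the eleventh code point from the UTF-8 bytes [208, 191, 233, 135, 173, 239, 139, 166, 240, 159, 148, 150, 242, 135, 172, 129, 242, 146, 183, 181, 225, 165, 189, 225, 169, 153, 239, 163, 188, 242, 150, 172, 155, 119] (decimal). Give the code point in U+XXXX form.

U+0077

Offset 0: leading byte 0xD0 = 11010000 → 2-byte char #1 = D0 BF.
Offset 2: leading byte 0xE9 = 11101001 → 3-byte char #2 = E9 87 AD.
Offset 5: leading byte 0xEF = 11101111 → 3-byte char #3 = EF 8B A6.
Offset 8: leading byte 0xF0 = 11110000 → 4-byte char #4 = F0 9F 94 96.
Offset 12: leading byte 0xF2 = 11110010 → 4-byte char #5 = F2 87 AC 81.
Offset 16: leading byte 0xF2 = 11110010 → 4-byte char #6 = F2 92 B7 B5.
Offset 20: leading byte 0xE1 = 11100001 → 3-byte char #7 = E1 A5 BD.
Offset 23: leading byte 0xE1 = 11100001 → 3-byte char #8 = E1 A9 99.
Offset 26: leading byte 0xEF = 11101111 → 3-byte char #9 = EF A3 BC.
Offset 29: leading byte 0xF2 = 11110010 → 4-byte char #10 = F2 96 AC 9B.
Offset 33: leading byte 0x77 = 01110111 → 1-byte char #11 = 77.
Leading byte 0x77 = 01110111 matches 0xxxxxxx → 1-byte sequence.
Byte 1: 0x77 = 01110111, payload 1110111 (7 bits).
Concatenate: 1110111 = 0x77 (7 bits → U+0077).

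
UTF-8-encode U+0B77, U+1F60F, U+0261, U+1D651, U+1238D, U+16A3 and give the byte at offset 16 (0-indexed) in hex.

0x8D

U+0B77 → 3-byte form E0 AD B7 at offsets 0–2.
U+1F60F → 4-byte form F0 9F 98 8F at offsets 3–6.
U+0261 → 2-byte form C9 A1 at offsets 7–8.
U+1D651 → 4-byte form F0 9D 99 91 at offsets 9–12.
U+1238D → 4-byte form F0 92 8E 8D at offsets 13–16.
Offset 16 falls in char 5's range; it's byte 4 of F0 92 8E 8D = 0x8D.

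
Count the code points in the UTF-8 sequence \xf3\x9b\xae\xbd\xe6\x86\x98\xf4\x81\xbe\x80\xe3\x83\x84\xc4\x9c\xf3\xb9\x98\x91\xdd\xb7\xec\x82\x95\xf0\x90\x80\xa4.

9

Byte at offset 0: 0xF3 = 11110011 → 4-byte char (#1). Advance 4.
Byte at offset 4: 0xE6 = 11100110 → 3-byte char (#2). Advance 3.
Byte at offset 7: 0xF4 = 11110100 → 4-byte char (#3). Advance 4.
Byte at offset 11: 0xE3 = 11100011 → 3-byte char (#4). Advance 3.
Byte at offset 14: 0xC4 = 11000100 → 2-byte char (#5). Advance 2.
Byte at offset 16: 0xF3 = 11110011 → 4-byte char (#6). Advance 4.
Byte at offset 20: 0xDD = 11011101 → 2-byte char (#7). Advance 2.
Byte at offset 22: 0xEC = 11101100 → 3-byte char (#8). Advance 3.
Byte at offset 25: 0xF0 = 11110000 → 4-byte char (#9). Advance 4.
Reached end at offset 29 after 9 code points.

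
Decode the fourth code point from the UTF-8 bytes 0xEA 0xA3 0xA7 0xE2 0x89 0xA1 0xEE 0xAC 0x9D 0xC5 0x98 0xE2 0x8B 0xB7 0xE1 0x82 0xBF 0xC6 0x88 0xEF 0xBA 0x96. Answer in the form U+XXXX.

U+0158

Offset 0: leading byte 0xEA = 11101010 → 3-byte char #1 = EA A3 A7.
Offset 3: leading byte 0xE2 = 11100010 → 3-byte char #2 = E2 89 A1.
Offset 6: leading byte 0xEE = 11101110 → 3-byte char #3 = EE AC 9D.
Offset 9: leading byte 0xC5 = 11000101 → 2-byte char #4 = C5 98.
Leading byte 0xC5 = 11000101 matches 110xxxxx → 2-byte sequence.
Byte 1: 0xC5 = 11000101, payload 00101 (5 bits).
Byte 2: 0x98 = 10011000 (10xxxxxx ✓), payload 011000.
Concatenate: 00101011000 = 0x158 (11 bits → U+0158).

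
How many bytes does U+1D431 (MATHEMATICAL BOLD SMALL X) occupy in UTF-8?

4

U+1D431 = 0x1D431. UTF-8 uses 1 byte below 0x80, 2 below 0x800, 3 below 0x10000, 4 up to 0x10FFFF. 0x1D431 is in U+10000–U+10FFFF → 4 bytes.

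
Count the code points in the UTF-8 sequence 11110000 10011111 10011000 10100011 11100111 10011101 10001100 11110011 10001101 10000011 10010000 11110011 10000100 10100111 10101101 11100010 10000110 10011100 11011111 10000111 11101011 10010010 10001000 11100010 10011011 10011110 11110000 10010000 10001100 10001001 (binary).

Byte at offset 0: 0xF0 = 11110000 → 4-byte char (#1). Advance 4.
Byte at offset 4: 0xE7 = 11100111 → 3-byte char (#2). Advance 3.
Byte at offset 7: 0xF3 = 11110011 → 4-byte char (#3). Advance 4.
Byte at offset 11: 0xF3 = 11110011 → 4-byte char (#4). Advance 4.
Byte at offset 15: 0xE2 = 11100010 → 3-byte char (#5). Advance 3.
Byte at offset 18: 0xDF = 11011111 → 2-byte char (#6). Advance 2.
Byte at offset 20: 0xEB = 11101011 → 3-byte char (#7). Advance 3.
Byte at offset 23: 0xE2 = 11100010 → 3-byte char (#8). Advance 3.
Byte at offset 26: 0xF0 = 11110000 → 4-byte char (#9). Advance 4.
Reached end at offset 30 after 9 code points.

9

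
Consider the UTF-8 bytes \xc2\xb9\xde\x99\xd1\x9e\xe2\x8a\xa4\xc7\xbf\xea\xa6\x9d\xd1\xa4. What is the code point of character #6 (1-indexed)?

Offset 0: leading byte 0xC2 = 11000010 → 2-byte char #1 = C2 B9.
Offset 2: leading byte 0xDE = 11011110 → 2-byte char #2 = DE 99.
Offset 4: leading byte 0xD1 = 11010001 → 2-byte char #3 = D1 9E.
Offset 6: leading byte 0xE2 = 11100010 → 3-byte char #4 = E2 8A A4.
Offset 9: leading byte 0xC7 = 11000111 → 2-byte char #5 = C7 BF.
Offset 11: leading byte 0xEA = 11101010 → 3-byte char #6 = EA A6 9D.
Leading byte 0xEA = 11101010 matches 1110xxxx → 3-byte sequence.
Byte 1: 0xEA = 11101010, payload 1010 (4 bits).
Byte 2: 0xA6 = 10100110 (10xxxxxx ✓), payload 100110.
Byte 3: 0x9D = 10011101 (10xxxxxx ✓), payload 011101.
Concatenate: 1010100110011101 = 0xA99D (16 bits → U+A99D).

U+A99D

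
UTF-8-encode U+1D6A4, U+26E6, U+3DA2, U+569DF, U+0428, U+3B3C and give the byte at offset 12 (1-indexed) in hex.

1-indexed offset 12 is 0-indexed offset 11.
U+1D6A4 → 4-byte form F0 9D 9A A4 at offsets 0–3.
U+26E6 → 3-byte form E2 9B A6 at offsets 4–6.
U+3DA2 → 3-byte form E3 B6 A2 at offsets 7–9.
U+569DF → 4-byte form F1 96 A7 9F at offsets 10–13.
Offset 11 falls in char 4's range; it's byte 2 of F1 96 A7 9F = 0x96.

0x96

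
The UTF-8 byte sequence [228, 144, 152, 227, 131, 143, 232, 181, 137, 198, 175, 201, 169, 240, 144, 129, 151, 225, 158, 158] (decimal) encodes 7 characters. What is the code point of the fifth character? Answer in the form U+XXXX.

Offset 0: leading byte 0xE4 = 11100100 → 3-byte char #1 = E4 90 98.
Offset 3: leading byte 0xE3 = 11100011 → 3-byte char #2 = E3 83 8F.
Offset 6: leading byte 0xE8 = 11101000 → 3-byte char #3 = E8 B5 89.
Offset 9: leading byte 0xC6 = 11000110 → 2-byte char #4 = C6 AF.
Offset 11: leading byte 0xC9 = 11001001 → 2-byte char #5 = C9 A9.
Leading byte 0xC9 = 11001001 matches 110xxxxx → 2-byte sequence.
Byte 1: 0xC9 = 11001001, payload 01001 (5 bits).
Byte 2: 0xA9 = 10101001 (10xxxxxx ✓), payload 101001.
Concatenate: 01001101001 = 0x269 (11 bits → U+0269).

U+0269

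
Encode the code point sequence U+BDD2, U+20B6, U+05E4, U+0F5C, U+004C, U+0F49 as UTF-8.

EB B7 92 E2 82 B6 D7 A4 E0 BD 9C 4C E0 BD 89

U+BDD2: 3-byte form → EB B7 92.
U+20B6: 3-byte form → E2 82 B6.
U+05E4: 2-byte form → D7 A4.
U+0F5C: 3-byte form → E0 BD 9C.
U+004C: 1-byte form → 4C.
U+0F49: 3-byte form → E0 BD 89.
Concatenated (15 bytes): EB B7 92 E2 82 B6 D7 A4 E0 BD 9C 4C E0 BD 89.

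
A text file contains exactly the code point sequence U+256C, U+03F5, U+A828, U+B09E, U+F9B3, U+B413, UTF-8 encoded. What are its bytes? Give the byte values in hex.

E2 95 AC CF B5 EA A0 A8 EB 82 9E EF A6 B3 EB 90 93

U+256C: 3-byte form → E2 95 AC.
U+03F5: 2-byte form → CF B5.
U+A828: 3-byte form → EA A0 A8.
U+B09E: 3-byte form → EB 82 9E.
U+F9B3: 3-byte form → EF A6 B3.
U+B413: 3-byte form → EB 90 93.
Concatenated (17 bytes): E2 95 AC CF B5 EA A0 A8 EB 82 9E EF A6 B3 EB 90 93.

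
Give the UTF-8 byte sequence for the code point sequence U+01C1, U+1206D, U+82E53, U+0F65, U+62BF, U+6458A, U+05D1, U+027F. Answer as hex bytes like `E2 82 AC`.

C7 81 F0 92 81 AD F2 82 B9 93 E0 BD A5 E6 8A BF F1 A4 96 8A D7 91 C9 BF

U+01C1: 2-byte form → C7 81.
U+1206D: 4-byte form → F0 92 81 AD.
U+82E53: 4-byte form → F2 82 B9 93.
U+0F65: 3-byte form → E0 BD A5.
U+62BF: 3-byte form → E6 8A BF.
U+6458A: 4-byte form → F1 A4 96 8A.
U+05D1: 2-byte form → D7 91.
U+027F: 2-byte form → C9 BF.
Concatenated (24 bytes): C7 81 F0 92 81 AD F2 82 B9 93 E0 BD A5 E6 8A BF F1 A4 96 8A D7 91 C9 BF.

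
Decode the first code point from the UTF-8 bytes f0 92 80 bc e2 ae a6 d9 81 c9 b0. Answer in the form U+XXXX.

U+1203C

Offset 0: leading byte 0xF0 = 11110000 → 4-byte char #1 = F0 92 80 BC.
Leading byte 0xF0 = 11110000 matches 11110xxx → 4-byte sequence.
Byte 1: 0xF0 = 11110000, payload 000 (3 bits).
Byte 2: 0x92 = 10010010 (10xxxxxx ✓), payload 010010.
Byte 3: 0x80 = 10000000 (10xxxxxx ✓), payload 000000.
Byte 4: 0xBC = 10111100 (10xxxxxx ✓), payload 111100.
Concatenate: 000010010000000111100 = 0x1203C (21 bits → U+1203C).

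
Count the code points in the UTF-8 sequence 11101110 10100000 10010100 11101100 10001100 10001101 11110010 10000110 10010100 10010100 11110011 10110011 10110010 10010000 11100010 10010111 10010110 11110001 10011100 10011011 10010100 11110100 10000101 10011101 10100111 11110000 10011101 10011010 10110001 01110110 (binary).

9

Byte at offset 0: 0xEE = 11101110 → 3-byte char (#1). Advance 3.
Byte at offset 3: 0xEC = 11101100 → 3-byte char (#2). Advance 3.
Byte at offset 6: 0xF2 = 11110010 → 4-byte char (#3). Advance 4.
Byte at offset 10: 0xF3 = 11110011 → 4-byte char (#4). Advance 4.
Byte at offset 14: 0xE2 = 11100010 → 3-byte char (#5). Advance 3.
Byte at offset 17: 0xF1 = 11110001 → 4-byte char (#6). Advance 4.
Byte at offset 21: 0xF4 = 11110100 → 4-byte char (#7). Advance 4.
Byte at offset 25: 0xF0 = 11110000 → 4-byte char (#8). Advance 4.
Byte at offset 29: 0x76 = 01110110 → 1-byte char (#9). Advance 1.
Reached end at offset 30 after 9 code points.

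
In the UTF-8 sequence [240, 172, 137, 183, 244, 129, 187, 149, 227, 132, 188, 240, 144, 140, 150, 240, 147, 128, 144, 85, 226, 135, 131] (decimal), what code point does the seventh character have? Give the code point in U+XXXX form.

Offset 0: leading byte 0xF0 = 11110000 → 4-byte char #1 = F0 AC 89 B7.
Offset 4: leading byte 0xF4 = 11110100 → 4-byte char #2 = F4 81 BB 95.
Offset 8: leading byte 0xE3 = 11100011 → 3-byte char #3 = E3 84 BC.
Offset 11: leading byte 0xF0 = 11110000 → 4-byte char #4 = F0 90 8C 96.
Offset 15: leading byte 0xF0 = 11110000 → 4-byte char #5 = F0 93 80 90.
Offset 19: leading byte 0x55 = 01010101 → 1-byte char #6 = 55.
Offset 20: leading byte 0xE2 = 11100010 → 3-byte char #7 = E2 87 83.
Leading byte 0xE2 = 11100010 matches 1110xxxx → 3-byte sequence.
Byte 1: 0xE2 = 11100010, payload 0010 (4 bits).
Byte 2: 0x87 = 10000111 (10xxxxxx ✓), payload 000111.
Byte 3: 0x83 = 10000011 (10xxxxxx ✓), payload 000011.
Concatenate: 0010000111000011 = 0x21C3 (16 bits → U+21C3).

U+21C3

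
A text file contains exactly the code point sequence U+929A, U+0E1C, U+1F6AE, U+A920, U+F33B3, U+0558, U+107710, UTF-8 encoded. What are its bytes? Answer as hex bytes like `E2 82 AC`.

U+929A: 3-byte form → E9 8A 9A.
U+0E1C: 3-byte form → E0 B8 9C.
U+1F6AE: 4-byte form → F0 9F 9A AE.
U+A920: 3-byte form → EA A4 A0.
U+F33B3: 4-byte form → F3 B3 8E B3.
U+0558: 2-byte form → D5 98.
U+107710: 4-byte form → F4 87 9C 90.
Concatenated (23 bytes): E9 8A 9A E0 B8 9C F0 9F 9A AE EA A4 A0 F3 B3 8E B3 D5 98 F4 87 9C 90.

E9 8A 9A E0 B8 9C F0 9F 9A AE EA A4 A0 F3 B3 8E B3 D5 98 F4 87 9C 90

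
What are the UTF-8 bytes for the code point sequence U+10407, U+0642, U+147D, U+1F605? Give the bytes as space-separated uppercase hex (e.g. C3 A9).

U+10407: 4-byte form → F0 90 90 87.
U+0642: 2-byte form → D9 82.
U+147D: 3-byte form → E1 91 BD.
U+1F605: 4-byte form → F0 9F 98 85.
Concatenated (13 bytes): F0 90 90 87 D9 82 E1 91 BD F0 9F 98 85.

F0 90 90 87 D9 82 E1 91 BD F0 9F 98 85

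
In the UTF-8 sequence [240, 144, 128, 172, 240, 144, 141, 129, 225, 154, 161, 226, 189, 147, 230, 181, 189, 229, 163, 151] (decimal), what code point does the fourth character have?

U+2F53

Offset 0: leading byte 0xF0 = 11110000 → 4-byte char #1 = F0 90 80 AC.
Offset 4: leading byte 0xF0 = 11110000 → 4-byte char #2 = F0 90 8D 81.
Offset 8: leading byte 0xE1 = 11100001 → 3-byte char #3 = E1 9A A1.
Offset 11: leading byte 0xE2 = 11100010 → 3-byte char #4 = E2 BD 93.
Leading byte 0xE2 = 11100010 matches 1110xxxx → 3-byte sequence.
Byte 1: 0xE2 = 11100010, payload 0010 (4 bits).
Byte 2: 0xBD = 10111101 (10xxxxxx ✓), payload 111101.
Byte 3: 0x93 = 10010011 (10xxxxxx ✓), payload 010011.
Concatenate: 0010111101010011 = 0x2F53 (16 bits → U+2F53).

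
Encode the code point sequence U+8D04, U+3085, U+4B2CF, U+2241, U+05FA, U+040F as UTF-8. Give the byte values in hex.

E8 B4 84 E3 82 85 F1 8B 8B 8F E2 89 81 D7 BA D0 8F

U+8D04: 3-byte form → E8 B4 84.
U+3085: 3-byte form → E3 82 85.
U+4B2CF: 4-byte form → F1 8B 8B 8F.
U+2241: 3-byte form → E2 89 81.
U+05FA: 2-byte form → D7 BA.
U+040F: 2-byte form → D0 8F.
Concatenated (17 bytes): E8 B4 84 E3 82 85 F1 8B 8B 8F E2 89 81 D7 BA D0 8F.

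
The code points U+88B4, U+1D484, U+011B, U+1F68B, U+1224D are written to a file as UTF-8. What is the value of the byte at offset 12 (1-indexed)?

1-indexed offset 12 is 0-indexed offset 11.
U+88B4 → 3-byte form E8 A2 B4 at offsets 0–2.
U+1D484 → 4-byte form F0 9D 92 84 at offsets 3–6.
U+011B → 2-byte form C4 9B at offsets 7–8.
U+1F68B → 4-byte form F0 9F 9A 8B at offsets 9–12.
Offset 11 falls in char 4's range; it's byte 3 of F0 9F 9A 8B = 0x9A.

0x9A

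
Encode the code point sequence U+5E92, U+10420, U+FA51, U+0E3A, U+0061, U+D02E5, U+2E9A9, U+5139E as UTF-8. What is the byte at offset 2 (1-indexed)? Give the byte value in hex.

0xBA

1-indexed offset 2 is 0-indexed offset 1.
U+5E92 → 3-byte form E5 BA 92 at offsets 0–2.
Offset 1 falls in char 1's range; it's byte 2 of E5 BA 92 = 0xBA.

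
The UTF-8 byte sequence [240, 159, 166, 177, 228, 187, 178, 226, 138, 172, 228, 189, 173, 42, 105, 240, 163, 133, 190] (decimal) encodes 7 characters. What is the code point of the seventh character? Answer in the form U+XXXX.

Offset 0: leading byte 0xF0 = 11110000 → 4-byte char #1 = F0 9F A6 B1.
Offset 4: leading byte 0xE4 = 11100100 → 3-byte char #2 = E4 BB B2.
Offset 7: leading byte 0xE2 = 11100010 → 3-byte char #3 = E2 8A AC.
Offset 10: leading byte 0xE4 = 11100100 → 3-byte char #4 = E4 BD AD.
Offset 13: leading byte 0x2A = 00101010 → 1-byte char #5 = 2A.
Offset 14: leading byte 0x69 = 01101001 → 1-byte char #6 = 69.
Offset 15: leading byte 0xF0 = 11110000 → 4-byte char #7 = F0 A3 85 BE.
Leading byte 0xF0 = 11110000 matches 11110xxx → 4-byte sequence.
Byte 1: 0xF0 = 11110000, payload 000 (3 bits).
Byte 2: 0xA3 = 10100011 (10xxxxxx ✓), payload 100011.
Byte 3: 0x85 = 10000101 (10xxxxxx ✓), payload 000101.
Byte 4: 0xBE = 10111110 (10xxxxxx ✓), payload 111110.
Concatenate: 000100011000101111110 = 0x2317E (21 bits → U+2317E).

U+2317E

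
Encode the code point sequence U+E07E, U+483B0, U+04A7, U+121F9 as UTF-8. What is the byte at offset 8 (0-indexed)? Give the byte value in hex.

U+E07E → 3-byte form EE 81 BE at offsets 0–2.
U+483B0 → 4-byte form F1 88 8E B0 at offsets 3–6.
U+04A7 → 2-byte form D2 A7 at offsets 7–8.
Offset 8 falls in char 3's range; it's byte 2 of D2 A7 = 0xA7.

0xA7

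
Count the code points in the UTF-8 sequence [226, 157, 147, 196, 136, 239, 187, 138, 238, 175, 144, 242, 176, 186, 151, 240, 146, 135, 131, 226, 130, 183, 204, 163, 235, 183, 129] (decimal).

Byte at offset 0: 0xE2 = 11100010 → 3-byte char (#1). Advance 3.
Byte at offset 3: 0xC4 = 11000100 → 2-byte char (#2). Advance 2.
Byte at offset 5: 0xEF = 11101111 → 3-byte char (#3). Advance 3.
Byte at offset 8: 0xEE = 11101110 → 3-byte char (#4). Advance 3.
Byte at offset 11: 0xF2 = 11110010 → 4-byte char (#5). Advance 4.
Byte at offset 15: 0xF0 = 11110000 → 4-byte char (#6). Advance 4.
Byte at offset 19: 0xE2 = 11100010 → 3-byte char (#7). Advance 3.
Byte at offset 22: 0xCC = 11001100 → 2-byte char (#8). Advance 2.
Byte at offset 24: 0xEB = 11101011 → 3-byte char (#9). Advance 3.
Reached end at offset 27 after 9 code points.

9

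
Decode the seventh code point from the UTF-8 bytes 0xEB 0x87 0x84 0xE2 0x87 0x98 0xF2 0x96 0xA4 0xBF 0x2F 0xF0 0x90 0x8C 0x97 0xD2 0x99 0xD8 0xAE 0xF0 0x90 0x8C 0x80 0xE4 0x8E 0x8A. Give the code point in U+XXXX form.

U+062E

Offset 0: leading byte 0xEB = 11101011 → 3-byte char #1 = EB 87 84.
Offset 3: leading byte 0xE2 = 11100010 → 3-byte char #2 = E2 87 98.
Offset 6: leading byte 0xF2 = 11110010 → 4-byte char #3 = F2 96 A4 BF.
Offset 10: leading byte 0x2F = 00101111 → 1-byte char #4 = 2F.
Offset 11: leading byte 0xF0 = 11110000 → 4-byte char #5 = F0 90 8C 97.
Offset 15: leading byte 0xD2 = 11010010 → 2-byte char #6 = D2 99.
Offset 17: leading byte 0xD8 = 11011000 → 2-byte char #7 = D8 AE.
Leading byte 0xD8 = 11011000 matches 110xxxxx → 2-byte sequence.
Byte 1: 0xD8 = 11011000, payload 11000 (5 bits).
Byte 2: 0xAE = 10101110 (10xxxxxx ✓), payload 101110.
Concatenate: 11000101110 = 0x62E (11 bits → U+062E).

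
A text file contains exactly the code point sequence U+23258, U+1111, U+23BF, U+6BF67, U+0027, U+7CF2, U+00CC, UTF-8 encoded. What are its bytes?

F0 A3 89 98 E1 84 91 E2 8E BF F1 AB BD A7 27 E7 B3 B2 C3 8C

U+23258: 4-byte form → F0 A3 89 98.
U+1111: 3-byte form → E1 84 91.
U+23BF: 3-byte form → E2 8E BF.
U+6BF67: 4-byte form → F1 AB BD A7.
U+0027: 1-byte form → 27.
U+7CF2: 3-byte form → E7 B3 B2.
U+00CC: 2-byte form → C3 8C.
Concatenated (20 bytes): F0 A3 89 98 E1 84 91 E2 8E BF F1 AB BD A7 27 E7 B3 B2 C3 8C.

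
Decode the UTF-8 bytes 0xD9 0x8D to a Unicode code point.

U+064D

Leading byte 0xD9 = 11011001 matches 110xxxxx → 2-byte sequence.
Byte 1: 0xD9 = 11011001, payload 11001 (5 bits).
Byte 2: 0x8D = 10001101 (10xxxxxx ✓), payload 001101.
Concatenate: 11001001101 = 0x64D (11 bits → U+064D).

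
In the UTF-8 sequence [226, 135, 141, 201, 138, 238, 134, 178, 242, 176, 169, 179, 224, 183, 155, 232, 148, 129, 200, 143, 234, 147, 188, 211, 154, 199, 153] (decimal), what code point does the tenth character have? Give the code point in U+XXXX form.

Offset 0: leading byte 0xE2 = 11100010 → 3-byte char #1 = E2 87 8D.
Offset 3: leading byte 0xC9 = 11001001 → 2-byte char #2 = C9 8A.
Offset 5: leading byte 0xEE = 11101110 → 3-byte char #3 = EE 86 B2.
Offset 8: leading byte 0xF2 = 11110010 → 4-byte char #4 = F2 B0 A9 B3.
Offset 12: leading byte 0xE0 = 11100000 → 3-byte char #5 = E0 B7 9B.
Offset 15: leading byte 0xE8 = 11101000 → 3-byte char #6 = E8 94 81.
Offset 18: leading byte 0xC8 = 11001000 → 2-byte char #7 = C8 8F.
Offset 20: leading byte 0xEA = 11101010 → 3-byte char #8 = EA 93 BC.
Offset 23: leading byte 0xD3 = 11010011 → 2-byte char #9 = D3 9A.
Offset 25: leading byte 0xC7 = 11000111 → 2-byte char #10 = C7 99.
Leading byte 0xC7 = 11000111 matches 110xxxxx → 2-byte sequence.
Byte 1: 0xC7 = 11000111, payload 00111 (5 bits).
Byte 2: 0x99 = 10011001 (10xxxxxx ✓), payload 011001.
Concatenate: 00111011001 = 0x1D9 (11 bits → U+01D9).

U+01D9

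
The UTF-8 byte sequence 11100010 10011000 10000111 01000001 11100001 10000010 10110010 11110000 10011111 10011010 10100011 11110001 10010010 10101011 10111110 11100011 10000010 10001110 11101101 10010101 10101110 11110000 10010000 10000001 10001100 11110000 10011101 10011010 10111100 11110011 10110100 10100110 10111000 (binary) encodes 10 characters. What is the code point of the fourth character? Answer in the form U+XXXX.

U+1F6A3

Offset 0: leading byte 0xE2 = 11100010 → 3-byte char #1 = E2 98 87.
Offset 3: leading byte 0x41 = 01000001 → 1-byte char #2 = 41.
Offset 4: leading byte 0xE1 = 11100001 → 3-byte char #3 = E1 82 B2.
Offset 7: leading byte 0xF0 = 11110000 → 4-byte char #4 = F0 9F 9A A3.
Leading byte 0xF0 = 11110000 matches 11110xxx → 4-byte sequence.
Byte 1: 0xF0 = 11110000, payload 000 (3 bits).
Byte 2: 0x9F = 10011111 (10xxxxxx ✓), payload 011111.
Byte 3: 0x9A = 10011010 (10xxxxxx ✓), payload 011010.
Byte 4: 0xA3 = 10100011 (10xxxxxx ✓), payload 100011.
Concatenate: 000011111011010100011 = 0x1F6A3 (21 bits → U+1F6A3).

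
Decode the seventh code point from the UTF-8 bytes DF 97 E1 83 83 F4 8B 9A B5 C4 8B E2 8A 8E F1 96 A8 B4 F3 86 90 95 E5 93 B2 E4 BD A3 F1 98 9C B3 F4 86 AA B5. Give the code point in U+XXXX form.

U+C6415

Offset 0: leading byte 0xDF = 11011111 → 2-byte char #1 = DF 97.
Offset 2: leading byte 0xE1 = 11100001 → 3-byte char #2 = E1 83 83.
Offset 5: leading byte 0xF4 = 11110100 → 4-byte char #3 = F4 8B 9A B5.
Offset 9: leading byte 0xC4 = 11000100 → 2-byte char #4 = C4 8B.
Offset 11: leading byte 0xE2 = 11100010 → 3-byte char #5 = E2 8A 8E.
Offset 14: leading byte 0xF1 = 11110001 → 4-byte char #6 = F1 96 A8 B4.
Offset 18: leading byte 0xF3 = 11110011 → 4-byte char #7 = F3 86 90 95.
Leading byte 0xF3 = 11110011 matches 11110xxx → 4-byte sequence.
Byte 1: 0xF3 = 11110011, payload 011 (3 bits).
Byte 2: 0x86 = 10000110 (10xxxxxx ✓), payload 000110.
Byte 3: 0x90 = 10010000 (10xxxxxx ✓), payload 010000.
Byte 4: 0x95 = 10010101 (10xxxxxx ✓), payload 010101.
Concatenate: 011000110010000010101 = 0xC6415 (21 bits → U+C6415).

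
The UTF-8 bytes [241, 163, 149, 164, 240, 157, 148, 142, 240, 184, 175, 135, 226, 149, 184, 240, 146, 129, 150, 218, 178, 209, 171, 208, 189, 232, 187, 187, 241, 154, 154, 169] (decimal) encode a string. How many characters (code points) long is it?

10

Byte at offset 0: 0xF1 = 11110001 → 4-byte char (#1). Advance 4.
Byte at offset 4: 0xF0 = 11110000 → 4-byte char (#2). Advance 4.
Byte at offset 8: 0xF0 = 11110000 → 4-byte char (#3). Advance 4.
Byte at offset 12: 0xE2 = 11100010 → 3-byte char (#4). Advance 3.
Byte at offset 15: 0xF0 = 11110000 → 4-byte char (#5). Advance 4.
Byte at offset 19: 0xDA = 11011010 → 2-byte char (#6). Advance 2.
Byte at offset 21: 0xD1 = 11010001 → 2-byte char (#7). Advance 2.
Byte at offset 23: 0xD0 = 11010000 → 2-byte char (#8). Advance 2.
Byte at offset 25: 0xE8 = 11101000 → 3-byte char (#9). Advance 3.
Byte at offset 28: 0xF1 = 11110001 → 4-byte char (#10). Advance 4.
Reached end at offset 32 after 10 code points.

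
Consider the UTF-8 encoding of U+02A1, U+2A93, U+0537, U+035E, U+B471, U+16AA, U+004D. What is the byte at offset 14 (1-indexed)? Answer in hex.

1-indexed offset 14 is 0-indexed offset 13.
U+02A1 → 2-byte form CA A1 at offsets 0–1.
U+2A93 → 3-byte form E2 AA 93 at offsets 2–4.
U+0537 → 2-byte form D4 B7 at offsets 5–6.
U+035E → 2-byte form CD 9E at offsets 7–8.
U+B471 → 3-byte form EB 91 B1 at offsets 9–11.
U+16AA → 3-byte form E1 9A AA at offsets 12–14.
Offset 13 falls in char 6's range; it's byte 2 of E1 9A AA = 0x9A.

0x9A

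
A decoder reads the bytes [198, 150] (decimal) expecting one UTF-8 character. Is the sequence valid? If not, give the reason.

Leading byte 0xC6 = 11000110 → 2-byte form.
Continuation bytes 0x96=10010110 all match 10xxxxxx.
Decoded value 0x196 is ≥ 0x80 (shortest form) and not a surrogate.

valid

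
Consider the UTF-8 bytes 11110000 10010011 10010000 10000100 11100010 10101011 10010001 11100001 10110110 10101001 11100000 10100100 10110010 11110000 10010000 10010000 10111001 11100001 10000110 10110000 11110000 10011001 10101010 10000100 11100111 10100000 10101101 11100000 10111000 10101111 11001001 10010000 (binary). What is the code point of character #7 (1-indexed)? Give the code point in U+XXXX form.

Offset 0: leading byte 0xF0 = 11110000 → 4-byte char #1 = F0 93 90 84.
Offset 4: leading byte 0xE2 = 11100010 → 3-byte char #2 = E2 AB 91.
Offset 7: leading byte 0xE1 = 11100001 → 3-byte char #3 = E1 B6 A9.
Offset 10: leading byte 0xE0 = 11100000 → 3-byte char #4 = E0 A4 B2.
Offset 13: leading byte 0xF0 = 11110000 → 4-byte char #5 = F0 90 90 B9.
Offset 17: leading byte 0xE1 = 11100001 → 3-byte char #6 = E1 86 B0.
Offset 20: leading byte 0xF0 = 11110000 → 4-byte char #7 = F0 99 AA 84.
Leading byte 0xF0 = 11110000 matches 11110xxx → 4-byte sequence.
Byte 1: 0xF0 = 11110000, payload 000 (3 bits).
Byte 2: 0x99 = 10011001 (10xxxxxx ✓), payload 011001.
Byte 3: 0xAA = 10101010 (10xxxxxx ✓), payload 101010.
Byte 4: 0x84 = 10000100 (10xxxxxx ✓), payload 000100.
Concatenate: 000011001101010000100 = 0x19A84 (21 bits → U+19A84).

U+19A84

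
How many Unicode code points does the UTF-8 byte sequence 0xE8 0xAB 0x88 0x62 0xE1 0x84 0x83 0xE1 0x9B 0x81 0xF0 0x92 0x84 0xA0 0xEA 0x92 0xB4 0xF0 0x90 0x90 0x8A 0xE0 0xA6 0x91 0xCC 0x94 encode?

Byte at offset 0: 0xE8 = 11101000 → 3-byte char (#1). Advance 3.
Byte at offset 3: 0x62 = 01100010 → 1-byte char (#2). Advance 1.
Byte at offset 4: 0xE1 = 11100001 → 3-byte char (#3). Advance 3.
Byte at offset 7: 0xE1 = 11100001 → 3-byte char (#4). Advance 3.
Byte at offset 10: 0xF0 = 11110000 → 4-byte char (#5). Advance 4.
Byte at offset 14: 0xEA = 11101010 → 3-byte char (#6). Advance 3.
Byte at offset 17: 0xF0 = 11110000 → 4-byte char (#7). Advance 4.
Byte at offset 21: 0xE0 = 11100000 → 3-byte char (#8). Advance 3.
Byte at offset 24: 0xCC = 11001100 → 2-byte char (#9). Advance 2.
Reached end at offset 26 after 9 code points.

9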